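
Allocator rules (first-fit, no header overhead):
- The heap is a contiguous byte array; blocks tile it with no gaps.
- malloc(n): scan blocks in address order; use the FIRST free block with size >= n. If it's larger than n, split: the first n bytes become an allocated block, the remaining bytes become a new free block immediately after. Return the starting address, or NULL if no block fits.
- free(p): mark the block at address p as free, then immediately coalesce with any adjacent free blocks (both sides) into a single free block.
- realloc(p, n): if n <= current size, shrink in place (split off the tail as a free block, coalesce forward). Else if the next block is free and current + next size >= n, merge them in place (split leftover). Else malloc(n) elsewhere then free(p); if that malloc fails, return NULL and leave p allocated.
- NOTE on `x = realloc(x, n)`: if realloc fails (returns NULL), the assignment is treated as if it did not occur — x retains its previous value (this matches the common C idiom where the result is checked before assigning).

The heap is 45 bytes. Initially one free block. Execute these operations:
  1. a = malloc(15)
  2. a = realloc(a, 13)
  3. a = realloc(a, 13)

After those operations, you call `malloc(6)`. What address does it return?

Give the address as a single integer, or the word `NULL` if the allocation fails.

Op 1: a = malloc(15) -> a = 0; heap: [0-14 ALLOC][15-44 FREE]
Op 2: a = realloc(a, 13) -> a = 0; heap: [0-12 ALLOC][13-44 FREE]
Op 3: a = realloc(a, 13) -> a = 0; heap: [0-12 ALLOC][13-44 FREE]
malloc(6): first-fit scan over [0-12 ALLOC][13-44 FREE] -> 13

Answer: 13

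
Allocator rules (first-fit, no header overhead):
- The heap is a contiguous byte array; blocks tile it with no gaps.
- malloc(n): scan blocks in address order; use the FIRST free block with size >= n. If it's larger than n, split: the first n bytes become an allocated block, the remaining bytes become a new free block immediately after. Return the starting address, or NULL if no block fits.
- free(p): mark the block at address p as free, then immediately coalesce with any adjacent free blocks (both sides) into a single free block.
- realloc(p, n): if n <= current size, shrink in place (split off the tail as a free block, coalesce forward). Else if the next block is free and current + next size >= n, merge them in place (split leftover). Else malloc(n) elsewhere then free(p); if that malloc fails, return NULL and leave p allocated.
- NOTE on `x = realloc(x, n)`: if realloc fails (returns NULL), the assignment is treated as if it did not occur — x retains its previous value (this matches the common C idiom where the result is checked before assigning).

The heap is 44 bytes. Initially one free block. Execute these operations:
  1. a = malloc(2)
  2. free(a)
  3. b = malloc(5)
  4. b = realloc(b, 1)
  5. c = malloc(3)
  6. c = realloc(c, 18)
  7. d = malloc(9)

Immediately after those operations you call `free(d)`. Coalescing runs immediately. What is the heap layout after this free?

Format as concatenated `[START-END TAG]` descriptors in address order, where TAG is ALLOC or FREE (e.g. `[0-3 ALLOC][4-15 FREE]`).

Op 1: a = malloc(2) -> a = 0; heap: [0-1 ALLOC][2-43 FREE]
Op 2: free(a) -> (freed a); heap: [0-43 FREE]
Op 3: b = malloc(5) -> b = 0; heap: [0-4 ALLOC][5-43 FREE]
Op 4: b = realloc(b, 1) -> b = 0; heap: [0-0 ALLOC][1-43 FREE]
Op 5: c = malloc(3) -> c = 1; heap: [0-0 ALLOC][1-3 ALLOC][4-43 FREE]
Op 6: c = realloc(c, 18) -> c = 1; heap: [0-0 ALLOC][1-18 ALLOC][19-43 FREE]
Op 7: d = malloc(9) -> d = 19; heap: [0-0 ALLOC][1-18 ALLOC][19-27 ALLOC][28-43 FREE]
free(d): d = 19 -> block [19-27 ALLOC]; mark free, coalesce with adjacent free neighbors -> [0-0 ALLOC][1-18 ALLOC][19-43 FREE]

Answer: [0-0 ALLOC][1-18 ALLOC][19-43 FREE]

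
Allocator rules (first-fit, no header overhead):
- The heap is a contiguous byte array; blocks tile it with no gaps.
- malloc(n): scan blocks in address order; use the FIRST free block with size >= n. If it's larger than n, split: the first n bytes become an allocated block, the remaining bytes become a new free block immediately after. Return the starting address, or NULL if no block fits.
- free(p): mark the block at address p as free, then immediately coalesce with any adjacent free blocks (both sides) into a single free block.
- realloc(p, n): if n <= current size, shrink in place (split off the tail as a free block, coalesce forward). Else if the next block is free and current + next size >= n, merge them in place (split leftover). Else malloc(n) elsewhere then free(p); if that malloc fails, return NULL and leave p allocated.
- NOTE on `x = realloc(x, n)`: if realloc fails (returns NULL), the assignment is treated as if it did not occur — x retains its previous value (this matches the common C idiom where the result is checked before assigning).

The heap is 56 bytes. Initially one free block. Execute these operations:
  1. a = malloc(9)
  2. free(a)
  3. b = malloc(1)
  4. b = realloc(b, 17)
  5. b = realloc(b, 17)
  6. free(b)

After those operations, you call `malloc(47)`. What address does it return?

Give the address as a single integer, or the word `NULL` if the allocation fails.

Op 1: a = malloc(9) -> a = 0; heap: [0-8 ALLOC][9-55 FREE]
Op 2: free(a) -> (freed a); heap: [0-55 FREE]
Op 3: b = malloc(1) -> b = 0; heap: [0-0 ALLOC][1-55 FREE]
Op 4: b = realloc(b, 17) -> b = 0; heap: [0-16 ALLOC][17-55 FREE]
Op 5: b = realloc(b, 17) -> b = 0; heap: [0-16 ALLOC][17-55 FREE]
Op 6: free(b) -> (freed b); heap: [0-55 FREE]
malloc(47): first-fit scan over [0-55 FREE] -> 0

Answer: 0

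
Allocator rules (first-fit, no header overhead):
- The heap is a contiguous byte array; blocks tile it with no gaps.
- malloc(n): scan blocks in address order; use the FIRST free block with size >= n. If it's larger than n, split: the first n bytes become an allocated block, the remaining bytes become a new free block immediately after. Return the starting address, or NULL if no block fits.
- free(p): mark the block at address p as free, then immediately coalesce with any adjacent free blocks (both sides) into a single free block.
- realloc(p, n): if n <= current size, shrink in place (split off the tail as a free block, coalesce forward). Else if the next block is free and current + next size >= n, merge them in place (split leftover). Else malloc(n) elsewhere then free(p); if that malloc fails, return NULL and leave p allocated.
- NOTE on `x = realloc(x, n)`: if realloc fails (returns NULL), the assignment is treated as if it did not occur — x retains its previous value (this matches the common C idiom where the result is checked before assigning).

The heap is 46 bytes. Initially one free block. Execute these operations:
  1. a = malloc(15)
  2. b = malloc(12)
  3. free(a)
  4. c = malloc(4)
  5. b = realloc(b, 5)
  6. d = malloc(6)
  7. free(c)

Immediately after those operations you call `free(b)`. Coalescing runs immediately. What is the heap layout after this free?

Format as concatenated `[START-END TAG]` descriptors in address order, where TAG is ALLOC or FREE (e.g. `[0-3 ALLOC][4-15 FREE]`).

Op 1: a = malloc(15) -> a = 0; heap: [0-14 ALLOC][15-45 FREE]
Op 2: b = malloc(12) -> b = 15; heap: [0-14 ALLOC][15-26 ALLOC][27-45 FREE]
Op 3: free(a) -> (freed a); heap: [0-14 FREE][15-26 ALLOC][27-45 FREE]
Op 4: c = malloc(4) -> c = 0; heap: [0-3 ALLOC][4-14 FREE][15-26 ALLOC][27-45 FREE]
Op 5: b = realloc(b, 5) -> b = 15; heap: [0-3 ALLOC][4-14 FREE][15-19 ALLOC][20-45 FREE]
Op 6: d = malloc(6) -> d = 4; heap: [0-3 ALLOC][4-9 ALLOC][10-14 FREE][15-19 ALLOC][20-45 FREE]
Op 7: free(c) -> (freed c); heap: [0-3 FREE][4-9 ALLOC][10-14 FREE][15-19 ALLOC][20-45 FREE]
free(b): b = 15 -> block [15-19 ALLOC]; mark free, coalesce with adjacent free neighbors -> [0-3 FREE][4-9 ALLOC][10-45 FREE]

Answer: [0-3 FREE][4-9 ALLOC][10-45 FREE]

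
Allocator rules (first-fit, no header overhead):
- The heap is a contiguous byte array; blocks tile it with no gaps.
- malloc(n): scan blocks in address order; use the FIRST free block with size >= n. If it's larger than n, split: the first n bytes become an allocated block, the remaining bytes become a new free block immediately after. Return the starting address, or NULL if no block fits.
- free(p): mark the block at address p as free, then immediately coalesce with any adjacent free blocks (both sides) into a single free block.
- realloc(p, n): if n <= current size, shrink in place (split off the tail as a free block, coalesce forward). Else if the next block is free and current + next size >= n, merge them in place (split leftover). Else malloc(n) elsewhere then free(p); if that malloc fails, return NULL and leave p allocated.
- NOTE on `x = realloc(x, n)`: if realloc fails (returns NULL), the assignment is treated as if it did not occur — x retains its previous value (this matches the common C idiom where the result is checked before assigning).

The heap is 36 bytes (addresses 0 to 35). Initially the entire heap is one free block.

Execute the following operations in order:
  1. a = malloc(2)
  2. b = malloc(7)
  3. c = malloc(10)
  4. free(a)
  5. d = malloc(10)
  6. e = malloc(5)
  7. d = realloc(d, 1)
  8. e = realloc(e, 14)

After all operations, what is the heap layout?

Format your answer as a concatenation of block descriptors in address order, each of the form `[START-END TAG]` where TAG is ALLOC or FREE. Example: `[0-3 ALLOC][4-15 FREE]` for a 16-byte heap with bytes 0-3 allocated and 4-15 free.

Answer: [0-1 FREE][2-8 ALLOC][9-18 ALLOC][19-19 ALLOC][20-28 FREE][29-33 ALLOC][34-35 FREE]

Derivation:
Op 1: a = malloc(2) -> a = 0; heap: [0-1 ALLOC][2-35 FREE]
Op 2: b = malloc(7) -> b = 2; heap: [0-1 ALLOC][2-8 ALLOC][9-35 FREE]
Op 3: c = malloc(10) -> c = 9; heap: [0-1 ALLOC][2-8 ALLOC][9-18 ALLOC][19-35 FREE]
Op 4: free(a) -> (freed a); heap: [0-1 FREE][2-8 ALLOC][9-18 ALLOC][19-35 FREE]
Op 5: d = malloc(10) -> d = 19; heap: [0-1 FREE][2-8 ALLOC][9-18 ALLOC][19-28 ALLOC][29-35 FREE]
Op 6: e = malloc(5) -> e = 29; heap: [0-1 FREE][2-8 ALLOC][9-18 ALLOC][19-28 ALLOC][29-33 ALLOC][34-35 FREE]
Op 7: d = realloc(d, 1) -> d = 19; heap: [0-1 FREE][2-8 ALLOC][9-18 ALLOC][19-19 ALLOC][20-28 FREE][29-33 ALLOC][34-35 FREE]
Op 8: e = realloc(e, 14) -> NULL (e unchanged); heap: [0-1 FREE][2-8 ALLOC][9-18 ALLOC][19-19 ALLOC][20-28 FREE][29-33 ALLOC][34-35 FREE]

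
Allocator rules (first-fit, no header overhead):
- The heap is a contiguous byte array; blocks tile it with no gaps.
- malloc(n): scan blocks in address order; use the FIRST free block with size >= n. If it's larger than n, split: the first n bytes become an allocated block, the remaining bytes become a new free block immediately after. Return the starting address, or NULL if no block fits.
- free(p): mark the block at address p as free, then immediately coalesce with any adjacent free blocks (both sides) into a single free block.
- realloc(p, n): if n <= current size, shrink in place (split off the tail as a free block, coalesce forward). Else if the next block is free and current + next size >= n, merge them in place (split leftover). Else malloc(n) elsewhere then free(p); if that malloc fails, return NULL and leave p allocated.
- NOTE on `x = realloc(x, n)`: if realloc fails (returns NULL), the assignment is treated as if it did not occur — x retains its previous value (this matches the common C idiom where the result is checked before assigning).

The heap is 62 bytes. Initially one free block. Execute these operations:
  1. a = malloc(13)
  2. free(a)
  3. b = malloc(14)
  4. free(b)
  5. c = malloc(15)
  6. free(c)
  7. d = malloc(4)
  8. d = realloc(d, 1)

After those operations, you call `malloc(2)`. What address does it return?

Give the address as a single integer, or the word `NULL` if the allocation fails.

Answer: 1

Derivation:
Op 1: a = malloc(13) -> a = 0; heap: [0-12 ALLOC][13-61 FREE]
Op 2: free(a) -> (freed a); heap: [0-61 FREE]
Op 3: b = malloc(14) -> b = 0; heap: [0-13 ALLOC][14-61 FREE]
Op 4: free(b) -> (freed b); heap: [0-61 FREE]
Op 5: c = malloc(15) -> c = 0; heap: [0-14 ALLOC][15-61 FREE]
Op 6: free(c) -> (freed c); heap: [0-61 FREE]
Op 7: d = malloc(4) -> d = 0; heap: [0-3 ALLOC][4-61 FREE]
Op 8: d = realloc(d, 1) -> d = 0; heap: [0-0 ALLOC][1-61 FREE]
malloc(2): first-fit scan over [0-0 ALLOC][1-61 FREE] -> 1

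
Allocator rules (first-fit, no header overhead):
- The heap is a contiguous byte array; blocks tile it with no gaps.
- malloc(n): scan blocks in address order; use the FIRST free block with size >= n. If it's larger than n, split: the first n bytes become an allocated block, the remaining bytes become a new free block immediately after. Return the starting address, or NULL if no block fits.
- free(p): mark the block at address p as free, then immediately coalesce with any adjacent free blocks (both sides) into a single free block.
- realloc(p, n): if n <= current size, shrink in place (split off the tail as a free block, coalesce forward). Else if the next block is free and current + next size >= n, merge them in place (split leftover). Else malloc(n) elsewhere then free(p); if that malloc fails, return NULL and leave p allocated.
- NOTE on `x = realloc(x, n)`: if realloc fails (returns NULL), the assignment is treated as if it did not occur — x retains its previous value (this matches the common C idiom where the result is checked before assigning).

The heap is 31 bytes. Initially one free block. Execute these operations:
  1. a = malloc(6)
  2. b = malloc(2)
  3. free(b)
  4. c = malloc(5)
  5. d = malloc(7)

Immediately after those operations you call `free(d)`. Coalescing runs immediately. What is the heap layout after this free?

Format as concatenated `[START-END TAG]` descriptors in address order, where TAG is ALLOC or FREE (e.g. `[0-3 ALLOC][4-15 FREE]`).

Answer: [0-5 ALLOC][6-10 ALLOC][11-30 FREE]

Derivation:
Op 1: a = malloc(6) -> a = 0; heap: [0-5 ALLOC][6-30 FREE]
Op 2: b = malloc(2) -> b = 6; heap: [0-5 ALLOC][6-7 ALLOC][8-30 FREE]
Op 3: free(b) -> (freed b); heap: [0-5 ALLOC][6-30 FREE]
Op 4: c = malloc(5) -> c = 6; heap: [0-5 ALLOC][6-10 ALLOC][11-30 FREE]
Op 5: d = malloc(7) -> d = 11; heap: [0-5 ALLOC][6-10 ALLOC][11-17 ALLOC][18-30 FREE]
free(d): d = 11 -> block [11-17 ALLOC]; mark free, coalesce with adjacent free neighbors -> [0-5 ALLOC][6-10 ALLOC][11-30 FREE]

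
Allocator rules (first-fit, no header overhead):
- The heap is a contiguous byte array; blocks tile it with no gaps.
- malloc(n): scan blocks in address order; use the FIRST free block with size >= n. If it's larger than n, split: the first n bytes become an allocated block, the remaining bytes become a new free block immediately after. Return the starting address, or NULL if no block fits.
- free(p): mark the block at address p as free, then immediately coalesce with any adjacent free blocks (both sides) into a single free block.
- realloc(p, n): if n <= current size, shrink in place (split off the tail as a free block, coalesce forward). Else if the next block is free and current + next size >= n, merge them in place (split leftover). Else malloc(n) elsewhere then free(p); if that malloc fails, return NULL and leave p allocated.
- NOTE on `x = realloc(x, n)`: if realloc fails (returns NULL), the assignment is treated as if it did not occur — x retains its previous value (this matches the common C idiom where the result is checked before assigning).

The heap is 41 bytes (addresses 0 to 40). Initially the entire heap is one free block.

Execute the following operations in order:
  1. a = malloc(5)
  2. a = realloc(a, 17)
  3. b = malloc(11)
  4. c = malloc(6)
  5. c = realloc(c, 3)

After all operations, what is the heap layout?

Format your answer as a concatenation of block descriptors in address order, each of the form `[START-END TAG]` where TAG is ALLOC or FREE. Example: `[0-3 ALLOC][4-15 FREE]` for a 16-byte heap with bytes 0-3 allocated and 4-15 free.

Op 1: a = malloc(5) -> a = 0; heap: [0-4 ALLOC][5-40 FREE]
Op 2: a = realloc(a, 17) -> a = 0; heap: [0-16 ALLOC][17-40 FREE]
Op 3: b = malloc(11) -> b = 17; heap: [0-16 ALLOC][17-27 ALLOC][28-40 FREE]
Op 4: c = malloc(6) -> c = 28; heap: [0-16 ALLOC][17-27 ALLOC][28-33 ALLOC][34-40 FREE]
Op 5: c = realloc(c, 3) -> c = 28; heap: [0-16 ALLOC][17-27 ALLOC][28-30 ALLOC][31-40 FREE]

Answer: [0-16 ALLOC][17-27 ALLOC][28-30 ALLOC][31-40 FREE]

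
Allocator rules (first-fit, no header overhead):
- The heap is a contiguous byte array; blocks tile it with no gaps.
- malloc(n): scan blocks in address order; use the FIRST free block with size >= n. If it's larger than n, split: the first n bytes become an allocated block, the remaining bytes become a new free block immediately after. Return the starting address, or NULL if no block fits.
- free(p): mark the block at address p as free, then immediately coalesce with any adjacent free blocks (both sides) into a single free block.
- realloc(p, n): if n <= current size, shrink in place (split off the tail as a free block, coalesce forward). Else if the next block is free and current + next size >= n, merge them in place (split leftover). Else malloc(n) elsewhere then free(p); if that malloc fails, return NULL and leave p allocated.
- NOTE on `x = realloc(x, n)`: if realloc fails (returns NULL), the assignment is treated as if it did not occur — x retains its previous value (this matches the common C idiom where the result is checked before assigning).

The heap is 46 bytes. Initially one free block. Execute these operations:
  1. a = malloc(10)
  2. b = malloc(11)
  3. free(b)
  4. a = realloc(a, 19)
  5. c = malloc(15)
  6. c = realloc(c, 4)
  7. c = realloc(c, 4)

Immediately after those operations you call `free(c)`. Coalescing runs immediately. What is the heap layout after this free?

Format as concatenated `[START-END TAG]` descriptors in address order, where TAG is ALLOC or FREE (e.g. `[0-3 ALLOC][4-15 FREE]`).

Op 1: a = malloc(10) -> a = 0; heap: [0-9 ALLOC][10-45 FREE]
Op 2: b = malloc(11) -> b = 10; heap: [0-9 ALLOC][10-20 ALLOC][21-45 FREE]
Op 3: free(b) -> (freed b); heap: [0-9 ALLOC][10-45 FREE]
Op 4: a = realloc(a, 19) -> a = 0; heap: [0-18 ALLOC][19-45 FREE]
Op 5: c = malloc(15) -> c = 19; heap: [0-18 ALLOC][19-33 ALLOC][34-45 FREE]
Op 6: c = realloc(c, 4) -> c = 19; heap: [0-18 ALLOC][19-22 ALLOC][23-45 FREE]
Op 7: c = realloc(c, 4) -> c = 19; heap: [0-18 ALLOC][19-22 ALLOC][23-45 FREE]
free(c): c = 19 -> block [19-22 ALLOC]; mark free, coalesce with adjacent free neighbors -> [0-18 ALLOC][19-45 FREE]

Answer: [0-18 ALLOC][19-45 FREE]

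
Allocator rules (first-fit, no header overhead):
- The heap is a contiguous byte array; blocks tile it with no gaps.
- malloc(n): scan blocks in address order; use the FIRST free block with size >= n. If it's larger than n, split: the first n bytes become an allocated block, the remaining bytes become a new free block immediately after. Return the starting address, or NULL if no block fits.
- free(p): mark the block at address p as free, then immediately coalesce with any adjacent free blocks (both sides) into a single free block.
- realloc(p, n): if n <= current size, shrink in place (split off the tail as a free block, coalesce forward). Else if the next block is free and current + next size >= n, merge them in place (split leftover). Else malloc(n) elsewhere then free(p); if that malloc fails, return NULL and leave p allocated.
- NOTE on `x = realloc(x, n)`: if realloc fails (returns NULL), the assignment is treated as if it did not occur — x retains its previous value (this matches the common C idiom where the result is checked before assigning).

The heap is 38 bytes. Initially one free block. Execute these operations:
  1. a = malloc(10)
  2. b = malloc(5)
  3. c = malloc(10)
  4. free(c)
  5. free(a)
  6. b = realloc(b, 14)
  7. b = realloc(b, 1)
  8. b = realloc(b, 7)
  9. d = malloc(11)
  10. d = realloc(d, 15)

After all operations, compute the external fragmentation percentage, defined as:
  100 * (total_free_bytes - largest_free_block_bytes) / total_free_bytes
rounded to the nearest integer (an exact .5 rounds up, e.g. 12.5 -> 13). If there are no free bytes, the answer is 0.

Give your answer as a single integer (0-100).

Answer: 38

Derivation:
Op 1: a = malloc(10) -> a = 0; heap: [0-9 ALLOC][10-37 FREE]
Op 2: b = malloc(5) -> b = 10; heap: [0-9 ALLOC][10-14 ALLOC][15-37 FREE]
Op 3: c = malloc(10) -> c = 15; heap: [0-9 ALLOC][10-14 ALLOC][15-24 ALLOC][25-37 FREE]
Op 4: free(c) -> (freed c); heap: [0-9 ALLOC][10-14 ALLOC][15-37 FREE]
Op 5: free(a) -> (freed a); heap: [0-9 FREE][10-14 ALLOC][15-37 FREE]
Op 6: b = realloc(b, 14) -> b = 10; heap: [0-9 FREE][10-23 ALLOC][24-37 FREE]
Op 7: b = realloc(b, 1) -> b = 10; heap: [0-9 FREE][10-10 ALLOC][11-37 FREE]
Op 8: b = realloc(b, 7) -> b = 10; heap: [0-9 FREE][10-16 ALLOC][17-37 FREE]
Op 9: d = malloc(11) -> d = 17; heap: [0-9 FREE][10-16 ALLOC][17-27 ALLOC][28-37 FREE]
Op 10: d = realloc(d, 15) -> d = 17; heap: [0-9 FREE][10-16 ALLOC][17-31 ALLOC][32-37 FREE]
Free blocks: [10 6] total_free=16 largest=10 -> 100*(16-10)/16 = 600/16 = 37.5 -> rounds to 38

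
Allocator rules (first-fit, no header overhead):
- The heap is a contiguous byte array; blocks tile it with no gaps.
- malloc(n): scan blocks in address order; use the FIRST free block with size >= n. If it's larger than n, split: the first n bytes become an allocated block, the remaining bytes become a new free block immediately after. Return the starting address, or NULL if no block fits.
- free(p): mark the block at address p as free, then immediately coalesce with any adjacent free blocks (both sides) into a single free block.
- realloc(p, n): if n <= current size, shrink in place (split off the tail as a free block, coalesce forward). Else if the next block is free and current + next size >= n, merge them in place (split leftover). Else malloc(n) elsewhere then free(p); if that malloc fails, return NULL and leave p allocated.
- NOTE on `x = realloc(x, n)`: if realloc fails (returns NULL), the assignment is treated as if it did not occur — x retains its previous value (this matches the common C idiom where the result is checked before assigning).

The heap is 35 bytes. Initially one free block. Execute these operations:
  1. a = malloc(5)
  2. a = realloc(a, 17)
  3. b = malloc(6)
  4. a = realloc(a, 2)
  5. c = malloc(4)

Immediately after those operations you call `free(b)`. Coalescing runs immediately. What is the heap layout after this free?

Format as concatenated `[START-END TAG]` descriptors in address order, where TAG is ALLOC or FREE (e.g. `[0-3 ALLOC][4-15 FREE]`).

Answer: [0-1 ALLOC][2-5 ALLOC][6-34 FREE]

Derivation:
Op 1: a = malloc(5) -> a = 0; heap: [0-4 ALLOC][5-34 FREE]
Op 2: a = realloc(a, 17) -> a = 0; heap: [0-16 ALLOC][17-34 FREE]
Op 3: b = malloc(6) -> b = 17; heap: [0-16 ALLOC][17-22 ALLOC][23-34 FREE]
Op 4: a = realloc(a, 2) -> a = 0; heap: [0-1 ALLOC][2-16 FREE][17-22 ALLOC][23-34 FREE]
Op 5: c = malloc(4) -> c = 2; heap: [0-1 ALLOC][2-5 ALLOC][6-16 FREE][17-22 ALLOC][23-34 FREE]
free(b): b = 17 -> block [17-22 ALLOC]; mark free, coalesce with adjacent free neighbors -> [0-1 ALLOC][2-5 ALLOC][6-34 FREE]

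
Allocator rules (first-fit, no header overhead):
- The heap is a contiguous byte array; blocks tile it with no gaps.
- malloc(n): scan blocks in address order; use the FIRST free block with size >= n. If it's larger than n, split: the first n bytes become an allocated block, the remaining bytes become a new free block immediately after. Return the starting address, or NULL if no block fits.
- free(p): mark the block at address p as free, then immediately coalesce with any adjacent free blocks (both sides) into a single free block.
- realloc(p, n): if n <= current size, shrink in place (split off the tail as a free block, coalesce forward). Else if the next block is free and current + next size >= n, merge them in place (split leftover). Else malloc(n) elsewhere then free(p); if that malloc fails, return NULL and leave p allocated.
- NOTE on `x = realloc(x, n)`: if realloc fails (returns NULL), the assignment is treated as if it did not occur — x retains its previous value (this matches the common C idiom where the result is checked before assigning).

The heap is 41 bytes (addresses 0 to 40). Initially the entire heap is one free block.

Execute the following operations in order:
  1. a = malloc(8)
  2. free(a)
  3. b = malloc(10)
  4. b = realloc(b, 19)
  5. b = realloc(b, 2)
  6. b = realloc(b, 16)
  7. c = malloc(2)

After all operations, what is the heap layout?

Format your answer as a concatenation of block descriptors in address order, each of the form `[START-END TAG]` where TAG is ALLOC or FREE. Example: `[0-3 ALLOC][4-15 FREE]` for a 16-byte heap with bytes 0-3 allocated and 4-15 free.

Answer: [0-15 ALLOC][16-17 ALLOC][18-40 FREE]

Derivation:
Op 1: a = malloc(8) -> a = 0; heap: [0-7 ALLOC][8-40 FREE]
Op 2: free(a) -> (freed a); heap: [0-40 FREE]
Op 3: b = malloc(10) -> b = 0; heap: [0-9 ALLOC][10-40 FREE]
Op 4: b = realloc(b, 19) -> b = 0; heap: [0-18 ALLOC][19-40 FREE]
Op 5: b = realloc(b, 2) -> b = 0; heap: [0-1 ALLOC][2-40 FREE]
Op 6: b = realloc(b, 16) -> b = 0; heap: [0-15 ALLOC][16-40 FREE]
Op 7: c = malloc(2) -> c = 16; heap: [0-15 ALLOC][16-17 ALLOC][18-40 FREE]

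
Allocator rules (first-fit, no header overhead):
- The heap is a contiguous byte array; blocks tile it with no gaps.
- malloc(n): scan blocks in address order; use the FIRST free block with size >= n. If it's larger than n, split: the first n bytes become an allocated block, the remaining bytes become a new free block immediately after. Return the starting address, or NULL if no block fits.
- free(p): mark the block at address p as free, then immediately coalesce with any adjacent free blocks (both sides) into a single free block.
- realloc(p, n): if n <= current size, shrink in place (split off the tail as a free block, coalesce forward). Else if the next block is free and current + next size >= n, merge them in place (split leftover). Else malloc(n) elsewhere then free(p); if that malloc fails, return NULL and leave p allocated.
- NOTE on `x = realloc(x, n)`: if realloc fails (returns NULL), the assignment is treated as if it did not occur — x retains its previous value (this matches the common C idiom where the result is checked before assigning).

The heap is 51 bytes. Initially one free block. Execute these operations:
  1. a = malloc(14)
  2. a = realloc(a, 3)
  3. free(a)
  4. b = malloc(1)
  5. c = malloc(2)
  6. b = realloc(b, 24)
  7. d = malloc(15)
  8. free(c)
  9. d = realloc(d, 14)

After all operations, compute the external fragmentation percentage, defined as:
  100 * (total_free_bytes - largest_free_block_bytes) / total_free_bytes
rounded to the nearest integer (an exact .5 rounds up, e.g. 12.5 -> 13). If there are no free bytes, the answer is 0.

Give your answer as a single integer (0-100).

Answer: 23

Derivation:
Op 1: a = malloc(14) -> a = 0; heap: [0-13 ALLOC][14-50 FREE]
Op 2: a = realloc(a, 3) -> a = 0; heap: [0-2 ALLOC][3-50 FREE]
Op 3: free(a) -> (freed a); heap: [0-50 FREE]
Op 4: b = malloc(1) -> b = 0; heap: [0-0 ALLOC][1-50 FREE]
Op 5: c = malloc(2) -> c = 1; heap: [0-0 ALLOC][1-2 ALLOC][3-50 FREE]
Op 6: b = realloc(b, 24) -> b = 3; heap: [0-0 FREE][1-2 ALLOC][3-26 ALLOC][27-50 FREE]
Op 7: d = malloc(15) -> d = 27; heap: [0-0 FREE][1-2 ALLOC][3-26 ALLOC][27-41 ALLOC][42-50 FREE]
Op 8: free(c) -> (freed c); heap: [0-2 FREE][3-26 ALLOC][27-41 ALLOC][42-50 FREE]
Op 9: d = realloc(d, 14) -> d = 27; heap: [0-2 FREE][3-26 ALLOC][27-40 ALLOC][41-50 FREE]
Free blocks: [3 10] total_free=13 largest=10 -> 100*(13-10)/13 = 300/13 ≈ 23.077 -> rounds to 23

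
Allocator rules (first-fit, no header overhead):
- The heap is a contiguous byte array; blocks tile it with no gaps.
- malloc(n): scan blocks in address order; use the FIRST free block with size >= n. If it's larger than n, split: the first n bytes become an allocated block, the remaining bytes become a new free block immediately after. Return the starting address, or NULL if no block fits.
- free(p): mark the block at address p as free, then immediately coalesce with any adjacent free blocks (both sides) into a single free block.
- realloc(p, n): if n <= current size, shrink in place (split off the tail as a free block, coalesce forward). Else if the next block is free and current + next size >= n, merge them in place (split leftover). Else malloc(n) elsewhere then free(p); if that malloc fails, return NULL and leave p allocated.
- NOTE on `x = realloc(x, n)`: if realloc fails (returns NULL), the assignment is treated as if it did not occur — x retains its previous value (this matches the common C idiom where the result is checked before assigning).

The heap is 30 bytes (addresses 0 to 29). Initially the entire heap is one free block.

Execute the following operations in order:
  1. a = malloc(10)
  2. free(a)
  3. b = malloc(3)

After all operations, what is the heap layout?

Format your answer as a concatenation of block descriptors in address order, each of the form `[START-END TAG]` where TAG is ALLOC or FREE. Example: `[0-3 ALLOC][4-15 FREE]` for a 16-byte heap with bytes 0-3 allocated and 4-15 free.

Answer: [0-2 ALLOC][3-29 FREE]

Derivation:
Op 1: a = malloc(10) -> a = 0; heap: [0-9 ALLOC][10-29 FREE]
Op 2: free(a) -> (freed a); heap: [0-29 FREE]
Op 3: b = malloc(3) -> b = 0; heap: [0-2 ALLOC][3-29 FREE]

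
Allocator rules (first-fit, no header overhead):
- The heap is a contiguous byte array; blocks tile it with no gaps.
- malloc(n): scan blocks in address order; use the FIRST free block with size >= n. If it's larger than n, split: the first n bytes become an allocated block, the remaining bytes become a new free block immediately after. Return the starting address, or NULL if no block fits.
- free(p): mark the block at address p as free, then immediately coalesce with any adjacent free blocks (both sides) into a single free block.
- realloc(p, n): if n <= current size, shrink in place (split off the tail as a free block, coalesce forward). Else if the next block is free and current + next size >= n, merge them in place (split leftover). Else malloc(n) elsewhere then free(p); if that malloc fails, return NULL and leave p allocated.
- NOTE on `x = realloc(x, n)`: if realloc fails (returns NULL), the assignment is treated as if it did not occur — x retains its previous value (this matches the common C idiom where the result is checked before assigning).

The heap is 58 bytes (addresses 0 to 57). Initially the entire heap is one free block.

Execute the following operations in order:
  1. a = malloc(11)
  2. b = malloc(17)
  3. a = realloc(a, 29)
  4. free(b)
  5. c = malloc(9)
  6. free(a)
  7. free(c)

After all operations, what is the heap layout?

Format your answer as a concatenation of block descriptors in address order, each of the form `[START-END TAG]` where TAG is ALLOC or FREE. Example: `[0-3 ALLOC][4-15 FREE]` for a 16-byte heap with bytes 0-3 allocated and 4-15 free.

Answer: [0-57 FREE]

Derivation:
Op 1: a = malloc(11) -> a = 0; heap: [0-10 ALLOC][11-57 FREE]
Op 2: b = malloc(17) -> b = 11; heap: [0-10 ALLOC][11-27 ALLOC][28-57 FREE]
Op 3: a = realloc(a, 29) -> a = 28; heap: [0-10 FREE][11-27 ALLOC][28-56 ALLOC][57-57 FREE]
Op 4: free(b) -> (freed b); heap: [0-27 FREE][28-56 ALLOC][57-57 FREE]
Op 5: c = malloc(9) -> c = 0; heap: [0-8 ALLOC][9-27 FREE][28-56 ALLOC][57-57 FREE]
Op 6: free(a) -> (freed a); heap: [0-8 ALLOC][9-57 FREE]
Op 7: free(c) -> (freed c); heap: [0-57 FREE]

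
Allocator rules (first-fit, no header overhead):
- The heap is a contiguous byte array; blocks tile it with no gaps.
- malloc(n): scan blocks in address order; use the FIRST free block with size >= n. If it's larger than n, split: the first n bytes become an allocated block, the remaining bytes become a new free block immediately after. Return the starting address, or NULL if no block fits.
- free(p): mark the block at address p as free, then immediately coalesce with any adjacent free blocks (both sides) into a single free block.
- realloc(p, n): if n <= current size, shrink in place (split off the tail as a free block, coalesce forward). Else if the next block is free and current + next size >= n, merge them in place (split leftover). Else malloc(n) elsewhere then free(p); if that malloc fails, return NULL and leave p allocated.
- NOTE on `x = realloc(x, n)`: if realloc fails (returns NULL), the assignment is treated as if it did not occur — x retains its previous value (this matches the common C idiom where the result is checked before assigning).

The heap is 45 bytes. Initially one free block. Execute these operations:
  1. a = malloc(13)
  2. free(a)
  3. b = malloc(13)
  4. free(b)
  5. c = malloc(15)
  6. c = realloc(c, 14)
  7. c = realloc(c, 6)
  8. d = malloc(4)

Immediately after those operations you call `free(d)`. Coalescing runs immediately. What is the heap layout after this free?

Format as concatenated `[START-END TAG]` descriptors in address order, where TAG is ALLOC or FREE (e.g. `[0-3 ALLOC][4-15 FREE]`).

Answer: [0-5 ALLOC][6-44 FREE]

Derivation:
Op 1: a = malloc(13) -> a = 0; heap: [0-12 ALLOC][13-44 FREE]
Op 2: free(a) -> (freed a); heap: [0-44 FREE]
Op 3: b = malloc(13) -> b = 0; heap: [0-12 ALLOC][13-44 FREE]
Op 4: free(b) -> (freed b); heap: [0-44 FREE]
Op 5: c = malloc(15) -> c = 0; heap: [0-14 ALLOC][15-44 FREE]
Op 6: c = realloc(c, 14) -> c = 0; heap: [0-13 ALLOC][14-44 FREE]
Op 7: c = realloc(c, 6) -> c = 0; heap: [0-5 ALLOC][6-44 FREE]
Op 8: d = malloc(4) -> d = 6; heap: [0-5 ALLOC][6-9 ALLOC][10-44 FREE]
free(d): d = 6 -> block [6-9 ALLOC]; mark free, coalesce with adjacent free neighbors -> [0-5 ALLOC][6-44 FREE]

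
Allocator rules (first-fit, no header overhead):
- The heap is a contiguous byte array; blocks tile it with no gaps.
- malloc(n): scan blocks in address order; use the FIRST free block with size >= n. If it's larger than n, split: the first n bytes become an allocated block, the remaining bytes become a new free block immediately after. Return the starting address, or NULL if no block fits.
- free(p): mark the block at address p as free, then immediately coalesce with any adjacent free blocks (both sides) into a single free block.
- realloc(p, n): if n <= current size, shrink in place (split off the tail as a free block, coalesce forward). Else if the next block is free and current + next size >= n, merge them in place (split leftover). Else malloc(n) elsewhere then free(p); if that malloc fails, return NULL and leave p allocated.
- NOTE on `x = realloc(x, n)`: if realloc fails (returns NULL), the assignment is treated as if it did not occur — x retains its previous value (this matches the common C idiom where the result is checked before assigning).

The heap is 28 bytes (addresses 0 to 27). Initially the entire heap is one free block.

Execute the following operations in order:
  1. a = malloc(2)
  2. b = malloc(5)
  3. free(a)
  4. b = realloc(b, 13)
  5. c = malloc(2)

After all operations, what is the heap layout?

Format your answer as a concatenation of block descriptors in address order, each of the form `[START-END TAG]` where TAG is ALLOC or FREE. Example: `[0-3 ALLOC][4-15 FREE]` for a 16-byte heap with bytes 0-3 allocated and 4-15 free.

Op 1: a = malloc(2) -> a = 0; heap: [0-1 ALLOC][2-27 FREE]
Op 2: b = malloc(5) -> b = 2; heap: [0-1 ALLOC][2-6 ALLOC][7-27 FREE]
Op 3: free(a) -> (freed a); heap: [0-1 FREE][2-6 ALLOC][7-27 FREE]
Op 4: b = realloc(b, 13) -> b = 2; heap: [0-1 FREE][2-14 ALLOC][15-27 FREE]
Op 5: c = malloc(2) -> c = 0; heap: [0-1 ALLOC][2-14 ALLOC][15-27 FREE]

Answer: [0-1 ALLOC][2-14 ALLOC][15-27 FREE]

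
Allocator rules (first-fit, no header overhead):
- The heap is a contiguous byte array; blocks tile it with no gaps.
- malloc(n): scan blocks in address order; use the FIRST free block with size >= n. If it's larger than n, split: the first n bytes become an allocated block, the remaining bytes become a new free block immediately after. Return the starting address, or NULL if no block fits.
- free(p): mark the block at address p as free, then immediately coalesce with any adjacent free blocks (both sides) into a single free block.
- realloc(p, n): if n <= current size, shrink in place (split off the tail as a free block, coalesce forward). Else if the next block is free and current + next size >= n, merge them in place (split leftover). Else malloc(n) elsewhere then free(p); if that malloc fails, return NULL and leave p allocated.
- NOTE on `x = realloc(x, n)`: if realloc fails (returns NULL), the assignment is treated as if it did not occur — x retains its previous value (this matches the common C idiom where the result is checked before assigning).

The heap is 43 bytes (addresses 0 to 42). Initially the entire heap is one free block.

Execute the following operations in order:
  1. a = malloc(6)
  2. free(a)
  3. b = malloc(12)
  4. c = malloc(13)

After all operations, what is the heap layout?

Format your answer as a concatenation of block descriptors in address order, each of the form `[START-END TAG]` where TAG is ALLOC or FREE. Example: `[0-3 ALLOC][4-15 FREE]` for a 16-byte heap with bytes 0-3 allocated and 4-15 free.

Answer: [0-11 ALLOC][12-24 ALLOC][25-42 FREE]

Derivation:
Op 1: a = malloc(6) -> a = 0; heap: [0-5 ALLOC][6-42 FREE]
Op 2: free(a) -> (freed a); heap: [0-42 FREE]
Op 3: b = malloc(12) -> b = 0; heap: [0-11 ALLOC][12-42 FREE]
Op 4: c = malloc(13) -> c = 12; heap: [0-11 ALLOC][12-24 ALLOC][25-42 FREE]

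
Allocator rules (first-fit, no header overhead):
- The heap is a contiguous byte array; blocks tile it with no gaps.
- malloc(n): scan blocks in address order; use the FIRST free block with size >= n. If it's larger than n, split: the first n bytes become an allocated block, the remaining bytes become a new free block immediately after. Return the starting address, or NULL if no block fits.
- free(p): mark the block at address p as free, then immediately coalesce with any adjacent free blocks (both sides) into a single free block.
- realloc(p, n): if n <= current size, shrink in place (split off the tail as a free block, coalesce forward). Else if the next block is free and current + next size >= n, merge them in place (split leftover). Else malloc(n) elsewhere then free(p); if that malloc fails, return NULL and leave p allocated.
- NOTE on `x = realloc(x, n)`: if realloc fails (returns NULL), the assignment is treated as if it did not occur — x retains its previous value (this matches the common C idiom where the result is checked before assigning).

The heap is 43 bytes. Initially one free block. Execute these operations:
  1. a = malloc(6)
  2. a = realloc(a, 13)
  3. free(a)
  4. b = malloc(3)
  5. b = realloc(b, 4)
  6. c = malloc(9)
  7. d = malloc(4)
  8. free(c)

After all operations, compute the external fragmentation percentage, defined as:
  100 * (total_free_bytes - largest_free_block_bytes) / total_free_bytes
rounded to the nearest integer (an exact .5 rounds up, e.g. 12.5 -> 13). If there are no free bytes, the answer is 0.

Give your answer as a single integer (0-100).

Answer: 26

Derivation:
Op 1: a = malloc(6) -> a = 0; heap: [0-5 ALLOC][6-42 FREE]
Op 2: a = realloc(a, 13) -> a = 0; heap: [0-12 ALLOC][13-42 FREE]
Op 3: free(a) -> (freed a); heap: [0-42 FREE]
Op 4: b = malloc(3) -> b = 0; heap: [0-2 ALLOC][3-42 FREE]
Op 5: b = realloc(b, 4) -> b = 0; heap: [0-3 ALLOC][4-42 FREE]
Op 6: c = malloc(9) -> c = 4; heap: [0-3 ALLOC][4-12 ALLOC][13-42 FREE]
Op 7: d = malloc(4) -> d = 13; heap: [0-3 ALLOC][4-12 ALLOC][13-16 ALLOC][17-42 FREE]
Op 8: free(c) -> (freed c); heap: [0-3 ALLOC][4-12 FREE][13-16 ALLOC][17-42 FREE]
Free blocks: [9 26] total_free=35 largest=26 -> 100*(35-26)/35 = 900/35 ≈ 25.714 -> rounds to 26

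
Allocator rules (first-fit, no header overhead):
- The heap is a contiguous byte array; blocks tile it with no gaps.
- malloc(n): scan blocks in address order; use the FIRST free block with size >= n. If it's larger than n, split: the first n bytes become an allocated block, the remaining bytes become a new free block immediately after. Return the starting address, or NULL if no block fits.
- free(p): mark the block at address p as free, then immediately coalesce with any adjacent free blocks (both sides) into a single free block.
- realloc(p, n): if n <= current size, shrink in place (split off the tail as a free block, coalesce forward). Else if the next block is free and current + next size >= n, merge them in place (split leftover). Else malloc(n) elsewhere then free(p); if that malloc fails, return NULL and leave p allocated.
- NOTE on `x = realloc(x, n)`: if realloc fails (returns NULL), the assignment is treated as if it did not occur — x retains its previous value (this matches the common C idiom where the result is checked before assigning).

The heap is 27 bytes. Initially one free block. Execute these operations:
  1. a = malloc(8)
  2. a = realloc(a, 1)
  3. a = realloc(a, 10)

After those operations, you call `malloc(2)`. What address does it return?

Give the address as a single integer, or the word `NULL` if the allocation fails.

Answer: 10

Derivation:
Op 1: a = malloc(8) -> a = 0; heap: [0-7 ALLOC][8-26 FREE]
Op 2: a = realloc(a, 1) -> a = 0; heap: [0-0 ALLOC][1-26 FREE]
Op 3: a = realloc(a, 10) -> a = 0; heap: [0-9 ALLOC][10-26 FREE]
malloc(2): first-fit scan over [0-9 ALLOC][10-26 FREE] -> 10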